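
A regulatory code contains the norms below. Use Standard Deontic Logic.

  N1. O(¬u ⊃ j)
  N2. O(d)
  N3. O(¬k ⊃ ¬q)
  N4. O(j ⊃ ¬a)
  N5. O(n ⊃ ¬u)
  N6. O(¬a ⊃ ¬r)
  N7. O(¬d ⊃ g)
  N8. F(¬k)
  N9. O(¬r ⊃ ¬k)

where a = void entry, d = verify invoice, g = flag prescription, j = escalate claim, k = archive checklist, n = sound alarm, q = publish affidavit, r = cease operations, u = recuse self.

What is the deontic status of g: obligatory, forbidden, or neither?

Neither

Premise 7 is O(¬d ⊃ g), but O(¬d) is not derivable from the premises, so it does not yield O(g).
No premise or chain of K-axiom applications forces O(g), and none forces O(¬g). So g is neither obligatory nor forbidden under these norms.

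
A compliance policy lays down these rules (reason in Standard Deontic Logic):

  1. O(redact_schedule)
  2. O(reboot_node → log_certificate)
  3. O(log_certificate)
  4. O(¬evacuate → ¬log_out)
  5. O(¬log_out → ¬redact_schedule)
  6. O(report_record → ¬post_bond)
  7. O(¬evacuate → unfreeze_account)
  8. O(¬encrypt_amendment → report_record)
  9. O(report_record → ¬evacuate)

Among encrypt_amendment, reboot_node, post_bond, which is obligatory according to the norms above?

Premise 1 gives O(redact_schedule).
Premise 5, O(¬log_out → ¬redact_schedule), contraposes to O(redact_schedule → log_out); with O(redact_schedule) we get O(log_out).
Premise 4 is O(¬evacuate → ¬log_out); contrapositively O(log_out → evacuate). Since O(log_out) holds, K gives O(evacuate).
The contrapositive of premise 9 (O(report_record → ¬evacuate)) is O(evacuate → ¬report_record), and O(evacuate) is already established, so O(¬report_record).
Premise 8 is O(¬encrypt_amendment → report_record); contrapositively O(¬report_record → encrypt_amendment). Since O(¬report_record) holds, K gives O(encrypt_amendment).
So O(encrypt_amendment) holds — encrypt_amendment is obligatory. None of the other listed options is made obligatory by any chain of premises.

encrypt_amendment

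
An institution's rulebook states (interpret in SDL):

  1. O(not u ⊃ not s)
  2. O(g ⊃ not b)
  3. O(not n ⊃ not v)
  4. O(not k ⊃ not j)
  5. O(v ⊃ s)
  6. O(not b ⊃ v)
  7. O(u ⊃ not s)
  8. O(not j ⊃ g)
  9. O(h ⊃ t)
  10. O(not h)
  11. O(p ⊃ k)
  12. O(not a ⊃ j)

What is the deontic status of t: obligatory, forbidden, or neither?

Neither

Premise 9 is O(h ⊃ t), but O(h) is not derivable from the premises, so it does not yield O(t).
No premise or chain of K-axiom applications forces O(t), and none forces O(not t). So t is neither obligatory nor forbidden under these norms.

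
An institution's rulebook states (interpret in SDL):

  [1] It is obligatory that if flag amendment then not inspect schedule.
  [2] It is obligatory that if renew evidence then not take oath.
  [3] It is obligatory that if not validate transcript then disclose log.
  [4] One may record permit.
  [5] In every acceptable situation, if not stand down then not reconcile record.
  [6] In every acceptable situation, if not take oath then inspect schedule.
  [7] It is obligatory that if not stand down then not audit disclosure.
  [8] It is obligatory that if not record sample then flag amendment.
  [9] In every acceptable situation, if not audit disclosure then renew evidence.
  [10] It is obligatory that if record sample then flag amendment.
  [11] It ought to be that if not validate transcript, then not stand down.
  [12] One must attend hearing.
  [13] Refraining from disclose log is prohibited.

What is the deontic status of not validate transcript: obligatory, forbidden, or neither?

Forbidden

By case analysis on record_sample: premise 10 gives O(record_sample → flag_amendment) and premise 8 gives O(¬record_sample → flag_amendment), so O(flag_amendment) either way.
From O(flag_amendment) and premise 1, O(flag_amendment → ¬inspect_schedule), we obtain O(¬inspect_schedule).
Premise 6 is O(¬take_oath → inspect_schedule); contrapositively O(¬inspect_schedule → take_oath). Since O(¬inspect_schedule) holds, K gives O(take_oath).
Premise 2, O(renew_evidence → ¬take_oath), contraposes to O(take_oath → ¬renew_evidence); with O(take_oath) we get O(¬renew_evidence).
Premise 9 is O(¬audit_disclosure → renew_evidence); contrapositively O(¬renew_evidence → audit_disclosure). Since O(¬renew_evidence) holds, K gives O(audit_disclosure).
Premise 7 is O(¬stand_down → ¬audit_disclosure); contrapositively O(audit_disclosure → stand_down). Since O(audit_disclosure) holds, K gives O(stand_down).
Premise 11, O(¬validate_transcript → ¬stand_down), contraposes to O(stand_down → validate_transcript); with O(stand_down) we get O(validate_transcript).
Premises 3, 4, 5, 12, 13 do not contribute to this derivation.
Thus O(validate_transcript), which is F(¬validate_transcript): ¬validate_transcript is forbidden.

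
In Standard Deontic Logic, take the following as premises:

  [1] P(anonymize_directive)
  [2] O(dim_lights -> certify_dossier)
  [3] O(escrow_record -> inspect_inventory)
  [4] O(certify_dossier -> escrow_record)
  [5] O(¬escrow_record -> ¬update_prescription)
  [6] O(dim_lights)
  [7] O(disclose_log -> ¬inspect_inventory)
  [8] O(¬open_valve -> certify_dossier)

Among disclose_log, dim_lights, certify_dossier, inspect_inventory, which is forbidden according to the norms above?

From premise 6 we have O(dim_lights).
From O(dim_lights) and premise 2, O(dim_lights -> certify_dossier), we obtain O(certify_dossier).
From O(certify_dossier) and premise 4, O(certify_dossier -> escrow_record), we obtain O(escrow_record).
Applying K to premise 3 (O(escrow_record -> inspect_inventory)) and O(escrow_record) yields O(inspect_inventory).
The contrapositive of premise 7 (O(disclose_log -> ¬inspect_inventory)) is O(inspect_inventory -> ¬disclose_log), and O(inspect_inventory) is already established, so O(¬disclose_log).
So O(¬disclose_log) holds, i.e. disclose_log is forbidden. None of the other listed options is forbidden under the premises.

disclose_log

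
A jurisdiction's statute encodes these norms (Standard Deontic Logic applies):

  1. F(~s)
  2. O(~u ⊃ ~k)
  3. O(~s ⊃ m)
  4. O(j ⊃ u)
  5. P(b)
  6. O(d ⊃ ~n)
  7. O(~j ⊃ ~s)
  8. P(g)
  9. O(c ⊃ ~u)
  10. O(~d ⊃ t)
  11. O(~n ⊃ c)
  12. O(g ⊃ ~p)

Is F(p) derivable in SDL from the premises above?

Premise 12 is O(g ⊃ ~p), but O(g) is not derivable from the premises (the permission P(g) asserts only ~O(~g), not O(g)), so it does not yield O(~p).
No other premise forces O(~p). An ideal world satisfying every premise can still have p true, so F(p) is not derivable.

No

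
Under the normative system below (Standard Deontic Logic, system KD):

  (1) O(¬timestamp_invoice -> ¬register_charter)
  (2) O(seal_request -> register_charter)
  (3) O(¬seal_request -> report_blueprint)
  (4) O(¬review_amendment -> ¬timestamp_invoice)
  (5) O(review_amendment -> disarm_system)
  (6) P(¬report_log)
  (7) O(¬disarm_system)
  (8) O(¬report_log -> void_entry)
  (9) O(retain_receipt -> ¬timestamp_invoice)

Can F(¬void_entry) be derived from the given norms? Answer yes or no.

Premise 8 is O(¬report_log -> void_entry), but O(¬report_log) is not derivable from the premises (the permission P(¬report_log) asserts only ¬O(report_log), not O(¬report_log)), so it does not yield O(void_entry).
No other premise forces O(void_entry). An ideal world satisfying every premise can still have ¬void_entry true, so F(¬void_entry) is not derivable.

No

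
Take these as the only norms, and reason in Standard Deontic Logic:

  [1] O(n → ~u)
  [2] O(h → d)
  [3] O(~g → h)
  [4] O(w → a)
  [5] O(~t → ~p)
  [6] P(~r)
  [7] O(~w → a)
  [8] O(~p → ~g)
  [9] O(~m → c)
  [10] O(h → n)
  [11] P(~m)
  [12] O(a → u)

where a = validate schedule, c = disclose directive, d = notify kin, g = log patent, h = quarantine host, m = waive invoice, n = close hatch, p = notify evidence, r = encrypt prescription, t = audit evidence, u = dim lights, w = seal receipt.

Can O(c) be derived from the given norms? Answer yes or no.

Premise 9 is O(~m → c), but O(~m) is not derivable from the premises (the permission P(~m) asserts only ~O(m), not O(~m)), so it does not yield O(c).
No other premise forces O(c). An ideal world satisfying every premise can still have c false, so O(c) is not derivable.

No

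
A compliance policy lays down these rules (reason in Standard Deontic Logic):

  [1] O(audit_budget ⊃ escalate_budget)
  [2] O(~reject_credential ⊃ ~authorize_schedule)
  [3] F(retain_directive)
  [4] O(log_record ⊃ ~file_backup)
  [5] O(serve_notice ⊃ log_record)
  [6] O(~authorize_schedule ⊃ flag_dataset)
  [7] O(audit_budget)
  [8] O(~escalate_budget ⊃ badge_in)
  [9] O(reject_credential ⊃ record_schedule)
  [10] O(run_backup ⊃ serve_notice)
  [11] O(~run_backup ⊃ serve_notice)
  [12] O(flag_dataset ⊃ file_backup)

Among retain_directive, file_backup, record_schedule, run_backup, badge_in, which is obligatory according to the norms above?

record_schedule

Premises 10 and 11 cover both cases: O(run_backup ⊃ serve_notice) and O(~run_backup ⊃ serve_notice). Since run_backup ∨ ~run_backup is a tautology, O(serve_notice) follows.
Applying K to premise 5 (O(serve_notice ⊃ log_record)) and O(serve_notice) yields O(log_record).
With premise 4, O(log_record ⊃ ~file_backup), the K-axiom yields O(~file_backup).
Premise 12 is O(flag_dataset ⊃ file_backup); contrapositively O(~file_backup ⊃ ~flag_dataset). Since O(~file_backup) holds, K gives O(~flag_dataset).
The contrapositive of premise 6 (O(~authorize_schedule ⊃ flag_dataset)) is O(~flag_dataset ⊃ authorize_schedule), and O(~flag_dataset) is already established, so O(authorize_schedule).
Premise 2, O(~reject_credential ⊃ ~authorize_schedule), contraposes to O(authorize_schedule ⊃ reject_credential); with O(authorize_schedule) we get O(reject_credential).
Applying K to premise 9 (O(reject_credential ⊃ record_schedule)) and O(reject_credential) yields O(record_schedule).
So O(record_schedule) holds — record_schedule is obligatory. None of the other listed options is made obligatory by any chain of premises.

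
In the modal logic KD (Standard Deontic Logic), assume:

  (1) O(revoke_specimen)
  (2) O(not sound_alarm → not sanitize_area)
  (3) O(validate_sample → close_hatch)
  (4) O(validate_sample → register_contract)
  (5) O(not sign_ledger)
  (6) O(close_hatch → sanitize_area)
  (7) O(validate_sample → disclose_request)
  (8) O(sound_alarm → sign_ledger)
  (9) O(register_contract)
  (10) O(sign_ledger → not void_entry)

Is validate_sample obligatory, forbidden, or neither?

Premise 5 gives O(not sign_ledger).
The contrapositive of premise 8 (O(sound_alarm → sign_ledger)) is O(not sign_ledger → not sound_alarm), and O(not sign_ledger) is already established, so O(not sound_alarm).
With premise 2, O(not sound_alarm → not sanitize_area), the K-axiom yields O(not sanitize_area).
The contrapositive of premise 6 (O(close_hatch → sanitize_area)) is O(not sanitize_area → not close_hatch), and O(not sanitize_area) is already established, so O(not close_hatch).
The contrapositive of premise 3 (O(validate_sample → close_hatch)) is O(not close_hatch → not validate_sample), and O(not close_hatch) is already established, so O(not validate_sample).
Premises 1, 4, 7, 9, 10 do not contribute to this derivation.
Thus O(not validate_sample), which is F(validate_sample): validate_sample is forbidden.

Forbidden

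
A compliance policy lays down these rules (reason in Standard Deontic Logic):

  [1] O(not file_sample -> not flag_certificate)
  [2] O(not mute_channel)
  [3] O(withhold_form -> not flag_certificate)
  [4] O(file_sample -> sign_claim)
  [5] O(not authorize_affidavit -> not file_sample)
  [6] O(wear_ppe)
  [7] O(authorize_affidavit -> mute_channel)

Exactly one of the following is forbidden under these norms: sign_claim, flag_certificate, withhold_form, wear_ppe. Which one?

flag_certificate

Premise 2 states O(not mute_channel) outright.
Premise 7 is O(authorize_affidavit -> mute_channel); contrapositively O(not mute_channel -> not authorize_affidavit). Since O(not mute_channel) holds, K gives O(not authorize_affidavit).
Applying K to premise 5 (O(not authorize_affidavit -> not file_sample)) and O(not authorize_affidavit) yields O(not file_sample).
From O(not file_sample) and premise 1, O(not file_sample -> not flag_certificate), we obtain O(not flag_certificate).
So O(not flag_certificate) holds, i.e. flag_certificate is forbidden. None of the other listed options is forbidden under the premises.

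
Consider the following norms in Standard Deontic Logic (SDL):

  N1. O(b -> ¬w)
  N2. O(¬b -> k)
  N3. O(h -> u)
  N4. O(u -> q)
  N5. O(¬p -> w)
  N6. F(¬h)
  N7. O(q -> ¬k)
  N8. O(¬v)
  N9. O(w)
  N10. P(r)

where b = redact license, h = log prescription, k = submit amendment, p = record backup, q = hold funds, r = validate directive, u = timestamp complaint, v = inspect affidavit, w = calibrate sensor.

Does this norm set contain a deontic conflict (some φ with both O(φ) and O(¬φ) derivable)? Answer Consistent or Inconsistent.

Inconsistent

From premise 9 we have O(w).
Premise 1, O(b -> ¬w), contraposes to O(w -> ¬b); with O(w) we get O(¬b).
Applying K to premise 2 (O(¬b -> k)) and O(¬b) yields O(k).
Premise 7, O(q -> ¬k), contraposes to O(k -> ¬q); with O(k) we get O(¬q).
Premise 4, O(u -> q), contraposes to O(¬q -> ¬u); with O(¬q) we get O(¬u).
Premise 3 is O(h -> u); contrapositively O(¬u -> ¬h). Since O(¬u) holds, K gives O(¬h).
However, F(¬h) at premise 6 amounts to O(h).
We now have both O(¬h) and O(h) — h is simultaneously obligatory and forbidden, violating the D-axiom.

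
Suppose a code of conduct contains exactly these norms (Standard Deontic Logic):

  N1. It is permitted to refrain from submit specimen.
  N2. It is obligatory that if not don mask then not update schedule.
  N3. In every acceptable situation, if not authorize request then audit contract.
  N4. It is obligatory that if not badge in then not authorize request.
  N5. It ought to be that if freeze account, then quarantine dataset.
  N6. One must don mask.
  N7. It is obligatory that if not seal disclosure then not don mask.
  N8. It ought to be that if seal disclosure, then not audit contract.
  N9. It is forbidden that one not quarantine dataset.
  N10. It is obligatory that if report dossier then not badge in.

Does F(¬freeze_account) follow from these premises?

No

Premise 5 is O(freeze_account → quarantine_dataset); even if O(quarantine_dataset) held, inferring O(freeze_account) would be affirming the consequent — invalid.
No other premise forces O(freeze_account). An ideal world satisfying every premise can still have ¬freeze_account true, so F(¬freeze_account) is not derivable.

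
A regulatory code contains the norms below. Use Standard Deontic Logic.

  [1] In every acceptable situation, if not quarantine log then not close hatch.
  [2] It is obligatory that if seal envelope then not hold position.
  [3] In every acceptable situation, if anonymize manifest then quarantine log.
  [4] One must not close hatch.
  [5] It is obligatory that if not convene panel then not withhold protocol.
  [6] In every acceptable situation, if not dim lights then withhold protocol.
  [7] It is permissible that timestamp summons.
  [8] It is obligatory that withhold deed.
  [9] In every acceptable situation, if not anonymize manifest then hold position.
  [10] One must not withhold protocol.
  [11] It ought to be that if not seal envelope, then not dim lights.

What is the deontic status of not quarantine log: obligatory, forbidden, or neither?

Forbidden

Premise 10 is F(withhold_protocol), i.e. O(¬withhold_protocol).
The contrapositive of premise 6 (O(¬dim_lights → withhold_protocol)) is O(¬withhold_protocol → dim_lights), and O(¬withhold_protocol) is already established, so O(dim_lights).
Premise 11 is O(¬seal_envelope → ¬dim_lights); contrapositively O(dim_lights → seal_envelope). Since O(dim_lights) holds, K gives O(seal_envelope).
From O(seal_envelope) and premise 2, O(seal_envelope → ¬hold_position), we obtain O(¬hold_position).
Premise 9, O(¬anonymize_manifest → hold_position), contraposes to O(¬hold_position → anonymize_manifest); with O(¬hold_position) we get O(anonymize_manifest).
Applying K to premise 3 (O(anonymize_manifest → quarantine_log)) and O(anonymize_manifest) yields O(quarantine_log).
Premises 1, 4, 5, 7, 8 do not contribute to this derivation.
Thus O(quarantine_log), which is F(¬quarantine_log): ¬quarantine_log is forbidden.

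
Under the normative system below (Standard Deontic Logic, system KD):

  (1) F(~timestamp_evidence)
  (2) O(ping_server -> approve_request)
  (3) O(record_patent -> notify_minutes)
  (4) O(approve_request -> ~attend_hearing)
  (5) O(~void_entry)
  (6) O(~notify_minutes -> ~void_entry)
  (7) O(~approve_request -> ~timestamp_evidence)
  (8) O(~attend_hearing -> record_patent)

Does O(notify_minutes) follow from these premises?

Yes

Premise 1, F(~timestamp_evidence), is equivalent to O(timestamp_evidence).
Premise 7 is O(~approve_request -> ~timestamp_evidence); contrapositively O(timestamp_evidence -> approve_request). Since O(timestamp_evidence) holds, K gives O(approve_request).
Applying K to premise 4 (O(approve_request -> ~attend_hearing)) and O(approve_request) yields O(~attend_hearing).
From O(~attend_hearing) and premise 8, O(~attend_hearing -> record_patent), we obtain O(record_patent).
From O(record_patent) and premise 3, O(record_patent -> notify_minutes), we obtain O(notify_minutes).
Premises 2, 5, 6 do not contribute to this derivation.
So O(notify_minutes) follows.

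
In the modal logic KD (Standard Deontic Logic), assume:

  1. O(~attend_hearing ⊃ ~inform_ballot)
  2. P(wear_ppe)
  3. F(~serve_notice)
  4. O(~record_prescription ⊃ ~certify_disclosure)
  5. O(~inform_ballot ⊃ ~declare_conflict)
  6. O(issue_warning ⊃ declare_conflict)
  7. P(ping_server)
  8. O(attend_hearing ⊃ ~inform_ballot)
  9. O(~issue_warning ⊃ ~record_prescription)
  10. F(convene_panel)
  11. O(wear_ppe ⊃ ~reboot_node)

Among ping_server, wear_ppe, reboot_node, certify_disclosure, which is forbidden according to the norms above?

Premises 8 and 1 cover both cases: O(attend_hearing ⊃ ~inform_ballot) and O(~attend_hearing ⊃ ~inform_ballot). Since attend_hearing ∨ ~attend_hearing is a tautology, O(~inform_ballot) follows.
Premise 5 is O(~inform_ballot ⊃ ~declare_conflict); since O(~inform_ballot), deontic closure gives O(~declare_conflict).
The contrapositive of premise 6 (O(issue_warning ⊃ declare_conflict)) is O(~declare_conflict ⊃ ~issue_warning), and O(~declare_conflict) is already established, so O(~issue_warning).
From O(~issue_warning) and premise 9, O(~issue_warning ⊃ ~record_prescription), we obtain O(~record_prescription).
Applying K to premise 4 (O(~record_prescription ⊃ ~certify_disclosure)) and O(~record_prescription) yields O(~certify_disclosure).
So O(~certify_disclosure) holds, i.e. certify_disclosure is forbidden. None of the other listed options is forbidden under the premises.

certify_disclosure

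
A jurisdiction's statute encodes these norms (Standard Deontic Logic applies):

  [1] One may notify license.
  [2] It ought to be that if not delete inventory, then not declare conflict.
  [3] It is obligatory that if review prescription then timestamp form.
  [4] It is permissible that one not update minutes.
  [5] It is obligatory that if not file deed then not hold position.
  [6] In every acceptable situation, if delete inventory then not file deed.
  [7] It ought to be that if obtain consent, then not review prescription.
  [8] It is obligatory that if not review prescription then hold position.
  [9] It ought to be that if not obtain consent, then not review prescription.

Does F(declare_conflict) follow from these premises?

By case analysis on obtain_consent: premise 7 gives O(obtain_consent → ¬review_prescription) and premise 9 gives O(¬obtain_consent → ¬review_prescription), so O(¬review_prescription) either way.
From O(¬review_prescription) and premise 8, O(¬review_prescription → hold_position), we obtain O(hold_position).
Premise 5 is O(¬file_deed → ¬hold_position); contrapositively O(hold_position → file_deed). Since O(hold_position) holds, K gives O(file_deed).
Premise 6, O(delete_inventory → ¬file_deed), contraposes to O(file_deed → ¬delete_inventory); with O(file_deed) we get O(¬delete_inventory).
With premise 2, O(¬delete_inventory → ¬declare_conflict), the K-axiom yields O(¬declare_conflict).
Premises 1, 3, 4 do not contribute to this derivation.
So O(¬declare_conflict) holds, i.e. F(declare_conflict). The claim follows.

Yes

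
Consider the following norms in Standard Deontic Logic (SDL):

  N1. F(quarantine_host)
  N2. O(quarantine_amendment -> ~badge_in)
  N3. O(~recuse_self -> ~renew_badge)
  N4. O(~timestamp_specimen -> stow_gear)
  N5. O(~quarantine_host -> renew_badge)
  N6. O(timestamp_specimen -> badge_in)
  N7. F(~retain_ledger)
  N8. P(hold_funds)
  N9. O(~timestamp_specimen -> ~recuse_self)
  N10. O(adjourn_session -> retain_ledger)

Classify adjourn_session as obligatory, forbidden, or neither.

Premise 10 is O(adjourn_session -> retain_ledger); even if O(retain_ledger) held, inferring O(adjourn_session) would be affirming the consequent — invalid.
No premise or chain of K-axiom applications forces O(adjourn_session), and none forces O(~adjourn_session). So adjourn_session is neither obligatory nor forbidden under these norms.

Neither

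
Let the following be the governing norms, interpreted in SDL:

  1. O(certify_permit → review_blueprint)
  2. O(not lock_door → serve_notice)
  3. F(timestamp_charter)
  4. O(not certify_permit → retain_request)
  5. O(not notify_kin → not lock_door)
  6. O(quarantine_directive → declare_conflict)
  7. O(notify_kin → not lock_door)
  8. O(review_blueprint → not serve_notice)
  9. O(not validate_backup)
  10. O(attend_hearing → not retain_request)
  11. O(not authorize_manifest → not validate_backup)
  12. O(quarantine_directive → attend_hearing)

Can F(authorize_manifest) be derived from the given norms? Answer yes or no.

Premise 11 is O(not authorize_manifest → not validate_backup); even if O(not validate_backup) held, inferring O(not authorize_manifest) would be affirming the consequent — invalid.
No other premise forces O(not authorize_manifest). An ideal world satisfying every premise can still have authorize_manifest true, so F(authorize_manifest) is not derivable.

No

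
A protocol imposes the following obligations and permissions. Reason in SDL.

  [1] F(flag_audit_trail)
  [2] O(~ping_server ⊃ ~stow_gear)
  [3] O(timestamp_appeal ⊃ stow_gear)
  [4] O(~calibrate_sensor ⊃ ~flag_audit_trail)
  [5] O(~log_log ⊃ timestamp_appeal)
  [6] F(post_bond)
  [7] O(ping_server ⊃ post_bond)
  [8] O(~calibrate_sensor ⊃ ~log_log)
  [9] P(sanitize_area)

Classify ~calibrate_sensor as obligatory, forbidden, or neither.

Premise 6, F(post_bond), is equivalent to O(~post_bond).
The contrapositive of premise 7 (O(ping_server ⊃ post_bond)) is O(~post_bond ⊃ ~ping_server), and O(~post_bond) is already established, so O(~ping_server).
Applying K to premise 2 (O(~ping_server ⊃ ~stow_gear)) and O(~ping_server) yields O(~stow_gear).
The contrapositive of premise 3 (O(timestamp_appeal ⊃ stow_gear)) is O(~stow_gear ⊃ ~timestamp_appeal), and O(~stow_gear) is already established, so O(~timestamp_appeal).
The contrapositive of premise 5 (O(~log_log ⊃ timestamp_appeal)) is O(~timestamp_appeal ⊃ log_log), and O(~timestamp_appeal) is already established, so O(log_log).
Premise 8, O(~calibrate_sensor ⊃ ~log_log), contraposes to O(log_log ⊃ calibrate_sensor); with O(log_log) we get O(calibrate_sensor).
Premises 1, 4, 9 do not contribute to this derivation.
Thus O(calibrate_sensor), which is F(~calibrate_sensor): ~calibrate_sensor is forbidden.

Forbidden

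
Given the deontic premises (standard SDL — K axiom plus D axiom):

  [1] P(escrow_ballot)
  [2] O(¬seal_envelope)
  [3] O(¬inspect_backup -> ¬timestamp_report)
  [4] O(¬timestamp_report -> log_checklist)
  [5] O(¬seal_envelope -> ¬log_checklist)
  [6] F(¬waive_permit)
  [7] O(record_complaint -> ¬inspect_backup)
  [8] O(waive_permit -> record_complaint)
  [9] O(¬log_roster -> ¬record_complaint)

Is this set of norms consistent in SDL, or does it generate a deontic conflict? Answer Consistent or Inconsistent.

Premise 2 states O(¬seal_envelope) outright.
With premise 5, O(¬seal_envelope -> ¬log_checklist), the K-axiom yields O(¬log_checklist).
Premise 4 is O(¬timestamp_report -> log_checklist); contrapositively O(¬log_checklist -> timestamp_report). Since O(¬log_checklist) holds, K gives O(timestamp_report).
Premise 3 is O(¬inspect_backup -> ¬timestamp_report); contrapositively O(timestamp_report -> inspect_backup). Since O(timestamp_report) holds, K gives O(inspect_backup).
Premise 7, O(record_complaint -> ¬inspect_backup), contraposes to O(inspect_backup -> ¬record_complaint); with O(inspect_backup) we get O(¬record_complaint).
Premise 8 is O(waive_permit -> record_complaint); contrapositively O(¬record_complaint -> ¬waive_permit). Since O(¬record_complaint) holds, K gives O(¬waive_permit).
However, F(¬waive_permit) at premise 6 amounts to O(waive_permit).
We now have both O(¬waive_permit) and O(waive_permit) — waive_permit is simultaneously obligatory and forbidden, violating the D-axiom.

Inconsistent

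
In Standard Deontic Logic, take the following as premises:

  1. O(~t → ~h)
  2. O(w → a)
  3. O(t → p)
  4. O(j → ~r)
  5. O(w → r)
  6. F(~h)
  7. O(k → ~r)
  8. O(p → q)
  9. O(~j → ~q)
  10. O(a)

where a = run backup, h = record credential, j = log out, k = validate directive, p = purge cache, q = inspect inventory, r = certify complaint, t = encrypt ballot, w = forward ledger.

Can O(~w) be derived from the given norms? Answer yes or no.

F(~h) at premise 6 means O(h).
Premise 1, O(~t → ~h), contraposes to O(h → t); with O(h) we get O(t).
Applying K to premise 3 (O(t → p)) and O(t) yields O(p).
With premise 8, O(p → q), the K-axiom yields O(q).
The contrapositive of premise 9 (O(~j → ~q)) is O(q → j), and O(q) is already established, so O(j).
With premise 4, O(j → ~r), the K-axiom yields O(~r).
Premise 5 is O(w → r); contrapositively O(~r → ~w). Since O(~r) holds, K gives O(~w).
Premises 2, 7, 10 do not contribute to this derivation.
So O(~w) follows.

Yes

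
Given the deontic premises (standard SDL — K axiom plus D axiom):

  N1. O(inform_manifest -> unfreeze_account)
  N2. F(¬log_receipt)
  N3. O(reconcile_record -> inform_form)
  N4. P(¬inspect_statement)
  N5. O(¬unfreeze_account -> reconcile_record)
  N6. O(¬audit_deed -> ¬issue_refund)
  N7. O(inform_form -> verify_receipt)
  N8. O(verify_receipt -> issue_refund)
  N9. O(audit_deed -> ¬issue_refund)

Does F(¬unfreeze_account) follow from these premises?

Yes

Premises 6 and 9 cover both cases: O(¬audit_deed -> ¬issue_refund) and O(audit_deed -> ¬issue_refund). Since ¬audit_deed ∨ audit_deed is a tautology, O(¬issue_refund) follows.
The contrapositive of premise 8 (O(verify_receipt -> issue_refund)) is O(¬issue_refund -> ¬verify_receipt), and O(¬issue_refund) is already established, so O(¬verify_receipt).
Premise 7, O(inform_form -> verify_receipt), contraposes to O(¬verify_receipt -> ¬inform_form); with O(¬verify_receipt) we get O(¬inform_form).
Premise 3, O(reconcile_record -> inform_form), contraposes to O(¬inform_form -> ¬reconcile_record); with O(¬inform_form) we get O(¬reconcile_record).
Premise 5, O(¬unfreeze_account -> reconcile_record), contraposes to O(¬reconcile_record -> unfreeze_account); with O(¬reconcile_record) we get O(unfreeze_account).
Premises 1, 2, 4 do not contribute to this derivation.
So O(unfreeze_account) holds, i.e. F(¬unfreeze_account). The claim follows.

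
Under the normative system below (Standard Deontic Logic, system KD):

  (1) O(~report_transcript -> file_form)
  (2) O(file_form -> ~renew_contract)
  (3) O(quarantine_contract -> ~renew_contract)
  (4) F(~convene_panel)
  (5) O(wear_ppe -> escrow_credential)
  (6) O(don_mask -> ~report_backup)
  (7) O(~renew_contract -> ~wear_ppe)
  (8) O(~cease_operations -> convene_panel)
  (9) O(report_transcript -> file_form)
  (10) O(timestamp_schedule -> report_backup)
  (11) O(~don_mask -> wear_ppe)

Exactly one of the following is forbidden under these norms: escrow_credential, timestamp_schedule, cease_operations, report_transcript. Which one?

By case analysis on report_transcript: premise 9 gives O(report_transcript -> file_form) and premise 1 gives O(~report_transcript -> file_form), so O(file_form) either way.
Applying K to premise 2 (O(file_form -> ~renew_contract)) and O(file_form) yields O(~renew_contract).
Premise 7 is O(~renew_contract -> ~wear_ppe); since O(~renew_contract), deontic closure gives O(~wear_ppe).
The contrapositive of premise 11 (O(~don_mask -> wear_ppe)) is O(~wear_ppe -> don_mask), and O(~wear_ppe) is already established, so O(don_mask).
Premise 6 is O(don_mask -> ~report_backup); since O(don_mask), deontic closure gives O(~report_backup).
Premise 10, O(timestamp_schedule -> report_backup), contraposes to O(~report_backup -> ~timestamp_schedule); with O(~report_backup) we get O(~timestamp_schedule).
So O(~timestamp_schedule) holds, i.e. timestamp_schedule is forbidden. None of the other listed options is forbidden under the premises.

timestamp_schedule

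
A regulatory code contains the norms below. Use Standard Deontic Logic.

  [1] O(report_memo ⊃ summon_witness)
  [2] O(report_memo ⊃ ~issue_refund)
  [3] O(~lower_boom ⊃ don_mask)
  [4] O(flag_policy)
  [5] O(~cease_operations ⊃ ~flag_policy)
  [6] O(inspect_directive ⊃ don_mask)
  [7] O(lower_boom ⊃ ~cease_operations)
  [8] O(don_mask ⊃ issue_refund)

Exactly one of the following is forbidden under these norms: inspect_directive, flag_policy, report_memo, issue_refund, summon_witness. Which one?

report_memo

Premise 4 states O(flag_policy) outright.
Premise 5 is O(~cease_operations ⊃ ~flag_policy); contrapositively O(flag_policy ⊃ cease_operations). Since O(flag_policy) holds, K gives O(cease_operations).
Premise 7, O(lower_boom ⊃ ~cease_operations), contraposes to O(cease_operations ⊃ ~lower_boom); with O(cease_operations) we get O(~lower_boom).
Applying K to premise 3 (O(~lower_boom ⊃ don_mask)) and O(~lower_boom) yields O(don_mask).
Applying K to premise 8 (O(don_mask ⊃ issue_refund)) and O(don_mask) yields O(issue_refund).
Premise 2, O(report_memo ⊃ ~issue_refund), contraposes to O(issue_refund ⊃ ~report_memo); with O(issue_refund) we get O(~report_memo).
So O(~report_memo) holds, i.e. report_memo is forbidden. None of the other listed options is forbidden under the premises.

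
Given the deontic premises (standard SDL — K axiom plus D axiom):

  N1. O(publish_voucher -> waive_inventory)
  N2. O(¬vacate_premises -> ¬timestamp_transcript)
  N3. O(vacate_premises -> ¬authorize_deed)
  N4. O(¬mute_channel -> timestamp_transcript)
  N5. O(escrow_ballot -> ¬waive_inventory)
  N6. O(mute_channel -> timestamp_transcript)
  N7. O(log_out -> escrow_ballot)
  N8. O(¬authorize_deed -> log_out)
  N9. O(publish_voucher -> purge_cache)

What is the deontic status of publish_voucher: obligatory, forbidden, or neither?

Forbidden

By case analysis on ¬mute_channel: premise 4 gives O(¬mute_channel -> timestamp_transcript) and premise 6 gives O(mute_channel -> timestamp_transcript), so O(timestamp_transcript) either way.
Premise 2, O(¬vacate_premises -> ¬timestamp_transcript), contraposes to O(timestamp_transcript -> vacate_premises); with O(timestamp_transcript) we get O(vacate_premises).
From O(vacate_premises) and premise 3, O(vacate_premises -> ¬authorize_deed), we obtain O(¬authorize_deed).
With premise 8, O(¬authorize_deed -> log_out), the K-axiom yields O(log_out).
With premise 7, O(log_out -> escrow_ballot), the K-axiom yields O(escrow_ballot).
Premise 5 is O(escrow_ballot -> ¬waive_inventory); since O(escrow_ballot), deontic closure gives O(¬waive_inventory).
The contrapositive of premise 1 (O(publish_voucher -> waive_inventory)) is O(¬waive_inventory -> ¬publish_voucher), and O(¬waive_inventory) is already established, so O(¬publish_voucher).
Premise 9 does not contribute to this derivation.
Thus O(¬publish_voucher), which is F(publish_voucher): publish_voucher is forbidden.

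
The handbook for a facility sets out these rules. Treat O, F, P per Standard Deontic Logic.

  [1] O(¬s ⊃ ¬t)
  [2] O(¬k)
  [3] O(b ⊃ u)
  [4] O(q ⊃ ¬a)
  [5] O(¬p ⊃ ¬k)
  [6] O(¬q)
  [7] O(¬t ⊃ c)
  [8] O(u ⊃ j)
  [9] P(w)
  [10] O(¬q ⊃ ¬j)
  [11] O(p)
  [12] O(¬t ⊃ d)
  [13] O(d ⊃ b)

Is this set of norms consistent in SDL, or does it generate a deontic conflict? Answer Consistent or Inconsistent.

Premise 5 is O(¬p ⊃ ¬k); even if O(¬k) held, inferring O(¬p) would be affirming the consequent — invalid.
So O(¬p) is not derivable, and the apparent clash with O(p) does not arise.
A world satisfying every obligation exists (e.g. a=false, b=false, c=false, d=false, j=false, k=false, p=true, q=false, s=true, t=true, u=false, w=false); no atom is both obligatory and forbidden, so the set is consistent.

Consistent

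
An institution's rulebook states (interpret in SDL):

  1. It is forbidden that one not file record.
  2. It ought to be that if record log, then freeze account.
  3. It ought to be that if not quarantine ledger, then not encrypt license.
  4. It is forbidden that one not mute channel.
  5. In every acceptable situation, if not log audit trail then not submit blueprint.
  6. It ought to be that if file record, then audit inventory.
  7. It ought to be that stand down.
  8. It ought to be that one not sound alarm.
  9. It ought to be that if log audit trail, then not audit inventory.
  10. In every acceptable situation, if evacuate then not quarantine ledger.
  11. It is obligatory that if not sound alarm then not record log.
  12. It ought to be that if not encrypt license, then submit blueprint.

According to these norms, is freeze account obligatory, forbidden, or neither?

Premise 2 is O(record_log → freeze_account), but O(record_log) is not derivable from the premises, so it does not yield O(freeze_account).
No premise or chain of K-axiom applications forces O(freeze_account), and none forces O(¬freeze_account). So freeze_account is neither obligatory nor forbidden under these norms.

Neither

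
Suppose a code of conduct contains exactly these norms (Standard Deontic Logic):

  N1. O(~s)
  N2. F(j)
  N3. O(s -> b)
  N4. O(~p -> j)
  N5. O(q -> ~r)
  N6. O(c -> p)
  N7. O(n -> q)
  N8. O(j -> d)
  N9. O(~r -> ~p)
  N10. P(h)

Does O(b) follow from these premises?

No

Premise 3 is O(s -> b), but O(s) is not derivable from the premises, so it does not yield O(b).
No other premise forces O(b). An ideal world satisfying every premise can still have b false, so O(b) is not derivable.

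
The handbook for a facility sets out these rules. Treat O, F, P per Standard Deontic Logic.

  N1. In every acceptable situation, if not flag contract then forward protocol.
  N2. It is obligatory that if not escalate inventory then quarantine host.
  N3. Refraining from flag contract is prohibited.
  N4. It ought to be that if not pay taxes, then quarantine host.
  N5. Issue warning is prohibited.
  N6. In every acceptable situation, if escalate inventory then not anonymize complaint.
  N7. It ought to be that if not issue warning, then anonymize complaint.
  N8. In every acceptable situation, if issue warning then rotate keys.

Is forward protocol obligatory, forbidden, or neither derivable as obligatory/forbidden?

Neither

Premise 1 is O(¬flag_contract → forward_protocol), but O(¬flag_contract) is not derivable from the premises, so it does not yield O(forward_protocol).
No premise or chain of K-axiom applications forces O(forward_protocol), and none forces O(¬forward_protocol). So forward_protocol is neither obligatory nor forbidden under these norms.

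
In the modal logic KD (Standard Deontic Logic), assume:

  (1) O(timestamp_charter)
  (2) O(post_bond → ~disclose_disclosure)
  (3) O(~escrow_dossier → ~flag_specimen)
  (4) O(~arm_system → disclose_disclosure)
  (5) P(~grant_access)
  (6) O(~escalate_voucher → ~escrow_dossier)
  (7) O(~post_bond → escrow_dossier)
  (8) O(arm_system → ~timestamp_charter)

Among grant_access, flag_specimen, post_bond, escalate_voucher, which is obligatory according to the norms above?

Premise 1 states O(timestamp_charter) outright.
The contrapositive of premise 8 (O(arm_system → ~timestamp_charter)) is O(timestamp_charter → ~arm_system), and O(timestamp_charter) is already established, so O(~arm_system).
Applying K to premise 4 (O(~arm_system → disclose_disclosure)) and O(~arm_system) yields O(disclose_disclosure).
Premise 2 is O(post_bond → ~disclose_disclosure); contrapositively O(disclose_disclosure → ~post_bond). Since O(disclose_disclosure) holds, K gives O(~post_bond).
Applying K to premise 7 (O(~post_bond → escrow_dossier)) and O(~post_bond) yields O(escrow_dossier).
Premise 6 is O(~escalate_voucher → ~escrow_dossier); contrapositively O(escrow_dossier → escalate_voucher). Since O(escrow_dossier) holds, K gives O(escalate_voucher).
So O(escalate_voucher) holds — escalate_voucher is obligatory. None of the other listed options is made obligatory by any chain of premises.

escalate_voucher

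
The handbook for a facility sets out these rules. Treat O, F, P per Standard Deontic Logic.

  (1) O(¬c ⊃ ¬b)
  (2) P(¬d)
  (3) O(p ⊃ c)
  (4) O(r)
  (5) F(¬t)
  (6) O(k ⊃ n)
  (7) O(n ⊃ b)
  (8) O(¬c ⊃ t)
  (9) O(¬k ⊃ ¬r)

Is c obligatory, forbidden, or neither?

Premise 4 gives O(r).
Premise 9, O(¬k ⊃ ¬r), contraposes to O(r ⊃ k); with O(r) we get O(k).
Applying K to premise 6 (O(k ⊃ n)) and O(k) yields O(n).
Premise 7 is O(n ⊃ b); since O(n), deontic closure gives O(b).
The contrapositive of premise 1 (O(¬c ⊃ ¬b)) is O(b ⊃ c), and O(b) is already established, so O(c).
Premises 2, 3, 5, 8 do not contribute to this derivation.
Hence c is obligatory.

Obligatory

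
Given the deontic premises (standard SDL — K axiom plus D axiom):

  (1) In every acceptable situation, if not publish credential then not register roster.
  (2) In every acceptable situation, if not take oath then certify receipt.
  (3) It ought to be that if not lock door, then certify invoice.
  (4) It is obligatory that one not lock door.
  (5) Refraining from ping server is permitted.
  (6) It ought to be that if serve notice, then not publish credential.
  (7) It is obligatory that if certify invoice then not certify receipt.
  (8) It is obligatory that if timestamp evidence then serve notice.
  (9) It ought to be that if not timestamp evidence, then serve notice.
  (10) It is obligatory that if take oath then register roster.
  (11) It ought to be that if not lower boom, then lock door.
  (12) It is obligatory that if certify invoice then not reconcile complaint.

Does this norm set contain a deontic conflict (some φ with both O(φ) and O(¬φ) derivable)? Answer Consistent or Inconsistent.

Premises 9 and 8 cover both cases: O(¬timestamp_evidence → serve_notice) and O(timestamp_evidence → serve_notice). Since ¬timestamp_evidence ∨ timestamp_evidence is a tautology, O(serve_notice) follows.
With premise 6, O(serve_notice → ¬publish_credential), the K-axiom yields O(¬publish_credential).
With premise 1, O(¬publish_credential → ¬register_roster), the K-axiom yields O(¬register_roster).
Premise 10, O(take_oath → register_roster), contraposes to O(¬register_roster → ¬take_oath); with O(¬register_roster) we get O(¬take_oath).
Applying K to premise 2 (O(¬take_oath → certify_receipt)) and O(¬take_oath) yields O(certify_receipt).
The contrapositive of premise 7 (O(certify_invoice → ¬certify_receipt)) is O(certify_receipt → ¬certify_invoice), and O(certify_receipt) is already established, so O(¬certify_invoice).
The contrapositive of premise 3 (O(¬lock_door → certify_invoice)) is O(¬certify_invoice → lock_door), and O(¬certify_invoice) is already established, so O(lock_door).
Yet premise 4 states O(¬lock_door).
We now have both O(lock_door) and O(¬lock_door) — lock_door is simultaneously obligatory and forbidden, violating the D-axiom.

Inconsistent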